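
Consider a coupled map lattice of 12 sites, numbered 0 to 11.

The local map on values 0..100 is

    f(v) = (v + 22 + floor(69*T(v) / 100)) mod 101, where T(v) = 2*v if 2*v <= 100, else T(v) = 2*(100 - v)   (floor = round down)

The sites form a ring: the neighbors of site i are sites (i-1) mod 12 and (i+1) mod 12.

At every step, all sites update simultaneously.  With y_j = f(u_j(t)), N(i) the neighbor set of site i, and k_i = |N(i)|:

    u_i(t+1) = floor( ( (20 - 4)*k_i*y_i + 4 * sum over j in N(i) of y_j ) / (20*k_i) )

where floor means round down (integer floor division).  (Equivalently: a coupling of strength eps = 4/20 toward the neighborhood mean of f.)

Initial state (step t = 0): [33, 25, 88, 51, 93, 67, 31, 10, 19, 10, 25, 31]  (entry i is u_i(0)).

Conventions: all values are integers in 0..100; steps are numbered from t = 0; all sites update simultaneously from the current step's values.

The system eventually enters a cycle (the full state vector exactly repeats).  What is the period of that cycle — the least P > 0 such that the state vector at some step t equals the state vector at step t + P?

Answer: 12
Key observation: The state at step 28, [23, 18, 80, 88, 42, 30, 27, 27, 27, 27, 27, 26], reappears at step 40 — and no state repeats earlier — so the cycle the system enters has period 12.

Derivation:
t=0: [33, 25, 88, 51, 93, 67, 31, 10, 19, 10, 25, 31]
t=1: [97, 77, 32, 36, 25, 38, 83, 52, 62, 50, 78, 94]
t=2: [22, 35, 81, 22, 66, 19, 26, 37, 35, 38, 29, 23]
t=3: [67, 13, 30, 65, 40, 65, 74, 15, 5, 18, 81, 77]
t=4: [34, 54, 83, 38, 19, 31, 33, 51, 38, 57, 31, 29]
t=5: [13, 33, 26, 18, 64, 92, 93, 42, 16, 40, 88, 82]
t=6: [54, 93, 82, 62, 36, 24, 22, 24, 51, 21, 24, 29]
t=7: [41, 24, 27, 31, 16, 71, 75, 74, 46, 68, 79, 84]
t=8: [25, 73, 86, 90, 60, 34, 30, 30, 30, 32, 28, 26]
t=9: [76, 35, 26, 25, 31, 13, 83, 93, 93, 96, 88, 83]
t=10: [27, 14, 74, 82, 89, 53, 29, 23, 22, 22, 24, 27]
t=11: [82, 55, 32, 27, 26, 42, 84, 77, 74, 74, 79, 85]
t=12: [28, 42, 90, 86, 77, 27, 26, 28, 29, 29, 28, 26]
t=13: [80, 27, 23, 26, 34, 80, 83, 87, 90, 90, 87, 84]
t=14: [33, 79, 77, 74, 11, 25, 26, 25, 24, 24, 25, 26]
t=15: [91, 35, 29, 31, 49, 77, 82, 81, 79, 79, 81, 84]
t=16: [22, 14, 82, 88, 42, 29, 27, 27, 28, 28, 27, 26]
t=17: [73, 54, 29, 24, 27, 83, 86, 86, 87, 87, 85, 82]
t=18: [31, 42, 84, 80, 79, 32, 26, 25, 25, 25, 26, 27]
t=19: [86, 28, 26, 27, 35, 89, 84, 81, 81, 81, 83, 86]
t=20: [32, 81, 83, 77, 14, 23, 26, 27, 28, 27, 27, 26]
t=21: [89, 34, 27, 31, 54, 74, 82, 85, 87, 86, 85, 84]
t=22: [22, 11, 78, 88, 42, 30, 27, 26, 25, 25, 26, 26]
t=23: [72, 48, 30, 24, 27, 85, 86, 83, 81, 81, 82, 82]
t=24: [31, 40, 85, 81, 79, 32, 26, 27, 27, 27, 27, 27]
t=25: [86, 24, 25, 27, 35, 89, 84, 85, 86, 86, 86, 86]
t=26: [31, 73, 81, 77, 14, 23, 26, 26, 26, 26, 26, 26]
t=27: [87, 37, 28, 31, 54, 74, 82, 83, 83, 83, 83, 84]
t=28: [23, 18, 80, 88, 42, 30, 27, 27, 27, 27, 27, 26]
t=29: [75, 61, 31, 24, 27, 85, 86, 86, 86, 86, 85, 82]
t=30: [30, 40, 87, 81, 79, 32, 26, 26, 26, 26, 26, 27]
t=31: [84, 24, 24, 27, 35, 89, 84, 83, 83, 83, 83, 86]
t=32: [32, 73, 79, 77, 14, 23, 26, 27, 27, 27, 26, 26]
t=33: [89, 37, 28, 31, 54, 74, 82, 85, 86, 85, 83, 84]
t=34: [23, 18, 80, 88, 42, 30, 27, 26, 26, 26, 26, 26]
t=35: [75, 61, 31, 24, 27, 85, 86, 83, 83, 83, 83, 82]
t=36: [30, 40, 87, 81, 79, 32, 26, 26, 27, 27, 27, 27]
t=37: [84, 24, 24, 27, 35, 89, 84, 83, 85, 86, 86, 86]
t=38: [32, 73, 79, 77, 14, 23, 26, 26, 26, 26, 26, 26]
t=39: [89, 37, 28, 31, 54, 74, 82, 83, 83, 83, 83, 84]
t=40: [23, 18, 80, 88, 42, 30, 27, 27, 27, 27, 27, 26]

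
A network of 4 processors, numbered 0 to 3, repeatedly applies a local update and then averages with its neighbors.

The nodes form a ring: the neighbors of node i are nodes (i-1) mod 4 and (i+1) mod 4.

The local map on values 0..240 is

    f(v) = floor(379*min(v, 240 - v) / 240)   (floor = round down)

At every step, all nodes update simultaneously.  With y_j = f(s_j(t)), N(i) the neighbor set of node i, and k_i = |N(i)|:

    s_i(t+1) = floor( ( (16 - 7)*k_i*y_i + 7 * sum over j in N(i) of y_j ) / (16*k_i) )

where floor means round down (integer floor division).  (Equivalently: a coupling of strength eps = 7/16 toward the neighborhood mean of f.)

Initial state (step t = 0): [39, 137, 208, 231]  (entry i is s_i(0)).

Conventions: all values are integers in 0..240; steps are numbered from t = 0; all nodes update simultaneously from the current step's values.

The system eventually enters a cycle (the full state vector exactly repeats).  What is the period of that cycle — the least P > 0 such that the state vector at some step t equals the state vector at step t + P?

Answer: 10
Key observation: The state at step 19, [135, 136, 135, 134], reappears at step 29 — and no state repeats earlier — so the cycle the system enters has period 10.

Derivation:
t=0: [39, 137, 208, 231]
t=1: [72, 115, 66, 32]
t=2: [114, 149, 109, 75]
t=3: [158, 157, 153, 143]
t=4: [134, 131, 139, 144]
t=5: [164, 168, 160, 156]
t=6: [121, 117, 124, 128]
t=7: [183, 184, 181, 179]
t=8: [90, 89, 92, 94]
t=9: [142, 141, 144, 146]
t=10: [153, 154, 151, 149]
t=11: [137, 136, 139, 141]
t=12: [161, 162, 159, 157]
t=13: [125, 124, 127, 128]
t=14: [180, 181, 178, 177]
t=15: [94, 94, 96, 97]
t=16: [149, 148, 150, 151]
t=17: [142, 143, 142, 141]
t=18: [154, 153, 154, 155]
t=19: [135, 136, 135, 134]
t=20: [165, 164, 165, 166]
t=21: [118, 119, 118, 116]
t=22: [185, 186, 185, 184]
t=23: [86, 85, 86, 87]
t=24: [135, 134, 135, 136]
t=25: [165, 166, 165, 164]
t=26: [118, 116, 118, 119]
t=27: [185, 184, 185, 186]
t=28: [86, 87, 86, 85]
t=29: [135, 136, 135, 134]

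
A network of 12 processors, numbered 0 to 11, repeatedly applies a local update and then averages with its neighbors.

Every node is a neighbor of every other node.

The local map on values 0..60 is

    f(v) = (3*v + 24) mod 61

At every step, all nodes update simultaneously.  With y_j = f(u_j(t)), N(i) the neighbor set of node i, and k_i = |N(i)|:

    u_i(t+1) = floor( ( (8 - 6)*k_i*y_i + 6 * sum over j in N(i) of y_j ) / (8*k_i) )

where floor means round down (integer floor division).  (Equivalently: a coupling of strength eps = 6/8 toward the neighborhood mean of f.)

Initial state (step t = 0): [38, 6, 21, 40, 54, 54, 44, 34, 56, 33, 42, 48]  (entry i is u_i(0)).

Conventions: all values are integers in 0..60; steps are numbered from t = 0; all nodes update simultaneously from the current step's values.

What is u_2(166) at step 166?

Answer: u_2(166) = 20
Key observation: The state at step 6, [20, 20, 20, 20, 20, 20, 20, 20, 20, 20, 20, 20], reappears at step 16: the system is in a cycle of period 10 from step 6 on.  Therefore the state at step 166 equals the state at step 6 + ((166 - 6) mod 10) = 6, which is [20, 20, 20, 20, 20, 20, 20, 20, 20, 20, 20, 20].

Derivation:
t=0: [38, 6, 21, 40, 54, 54, 44, 34, 56, 33, 42, 48]
t=1: [18, 23, 20, 19, 16, 16, 22, 16, 17, 16, 21, 24]
t=2: [19, 22, 20, 20, 18, 18, 21, 18, 18, 18, 21, 22]
t=3: [21, 23, 21, 21, 20, 20, 22, 20, 20, 20, 22, 23]
t=4: [26, 27, 26, 26, 25, 25, 26, 25, 25, 25, 26, 27]
t=5: [40, 40, 40, 40, 39, 39, 40, 39, 39, 39, 40, 40]
t=6: [20, 20, 20, 20, 20, 20, 20, 20, 20, 20, 20, 20]
t=7: [23, 23, 23, 23, 23, 23, 23, 23, 23, 23, 23, 23]
t=8: [32, 32, 32, 32, 32, 32, 32, 32, 32, 32, 32, 32]
t=9: [59, 59, 59, 59, 59, 59, 59, 59, 59, 59, 59, 59]
t=10: [18, 18, 18, 18, 18, 18, 18, 18, 18, 18, 18, 18]
t=11: [17, 17, 17, 17, 17, 17, 17, 17, 17, 17, 17, 17]
t=12: [14, 14, 14, 14, 14, 14, 14, 14, 14, 14, 14, 14]
t=13: [5, 5, 5, 5, 5, 5, 5, 5, 5, 5, 5, 5]
t=14: [39, 39, 39, 39, 39, 39, 39, 39, 39, 39, 39, 39]
t=15: [19, 19, 19, 19, 19, 19, 19, 19, 19, 19, 19, 19]
t=16: [20, 20, 20, 20, 20, 20, 20, 20, 20, 20, 20, 20]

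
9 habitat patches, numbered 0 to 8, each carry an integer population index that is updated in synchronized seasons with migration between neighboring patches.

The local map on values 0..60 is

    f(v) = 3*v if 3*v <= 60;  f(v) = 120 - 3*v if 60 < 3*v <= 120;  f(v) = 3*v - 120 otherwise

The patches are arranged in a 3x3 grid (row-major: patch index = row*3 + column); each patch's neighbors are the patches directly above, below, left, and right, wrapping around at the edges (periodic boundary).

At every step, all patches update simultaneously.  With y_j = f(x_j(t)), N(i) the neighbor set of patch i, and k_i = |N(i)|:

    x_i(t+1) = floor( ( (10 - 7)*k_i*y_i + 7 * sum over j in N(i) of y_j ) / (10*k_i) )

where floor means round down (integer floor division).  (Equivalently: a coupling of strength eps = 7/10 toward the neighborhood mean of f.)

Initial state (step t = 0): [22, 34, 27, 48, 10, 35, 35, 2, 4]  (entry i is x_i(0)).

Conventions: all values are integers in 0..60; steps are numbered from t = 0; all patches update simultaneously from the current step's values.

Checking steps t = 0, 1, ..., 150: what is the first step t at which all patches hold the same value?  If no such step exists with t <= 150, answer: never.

Answer: 40
Key observation: Synchronization is absorbing here: once all patches are equal they stay equal, and step 40 is the first all-equal step.

Derivation:
t=0: [22, 34, 27, 48, 10, 35, 35, 2, 4]  (not all equal)
t=1: [33, 27, 29, 27, 20, 22, 21, 14, 16]  (not all equal)
t=2: [35, 39, 38, 45, 48, 47, 43, 48, 46]  (not all equal)
t=3: [10, 12, 11, 16, 18, 17, 15, 16, 15]  (not all equal)
t=4: [37, 39, 38, 45, 48, 46, 43, 45, 44]  (not all equal)
t=5: [8, 10, 9, 15, 16, 15, 11, 12, 12]  (not all equal)
t=6: [30, 32, 31, 39, 41, 40, 34, 36, 35]  (not all equal)
t=7: [21, 19, 20, 9, 7, 8, 15, 14, 14]  (not all equal)
t=8: [50, 48, 49, 33, 32, 33, 42, 41, 42]  (not all equal)
t=9: [22, 21, 22, 20, 19, 19, 12, 11, 11]  (not all equal)
t=10: [52, 51, 51, 53, 53, 52, 42, 41, 41]  (not all equal)
t=11: [30, 29, 28, 32, 31, 30, 15, 15, 14]  (not all equal)
t=12: [33, 34, 34, 30, 31, 31, 38, 39, 39]  (not all equal)
t=13: [18, 17, 17, 23, 21, 21, 11, 10, 10]  (not all equal)
t=14: [48, 48, 48, 50, 50, 50, 38, 38, 38]  (not all equal)
t=15: [21, 21, 21, 24, 24, 24, 13, 13, 13]  (not all equal)
t=16: [52, 52, 52, 48, 48, 48, 43, 43, 43]  (not all equal)
t=17: [29, 29, 29, 23, 23, 23, 16, 16, 16]  (not all equal)
t=18: [38, 38, 38, 47, 47, 47, 45, 45, 45]  (not all equal)
t=19: [10, 10, 10, 17, 17, 17, 14, 14, 14]  (not all equal)
t=20: [35, 35, 35, 45, 45, 45, 41, 41, 41]  (not all equal)
t=21: [12, 12, 12, 12, 12, 12, 7, 7, 7]  (not all equal)
t=22: [33, 33, 33, 33, 33, 33, 26, 26, 26]  (not all equal)
t=23: [24, 24, 24, 24, 24, 24, 34, 34, 34]  (not all equal)
t=24: [42, 42, 42, 42, 42, 42, 28, 28, 28]  (not all equal)
t=25: [11, 11, 11, 11, 11, 11, 25, 25, 25]  (not all equal)
t=26: [35, 35, 35, 35, 35, 35, 40, 40, 40]  (not all equal)
t=27: [12, 12, 12, 12, 12, 12, 5, 5, 5]  (not all equal)
t=28: [32, 32, 32, 32, 32, 32, 22, 22, 22]  (not all equal)
t=29: [29, 29, 29, 29, 29, 29, 43, 43, 43]  (not all equal)
t=30: [28, 28, 28, 28, 28, 28, 17, 17, 17]  (not all equal)
t=31: [38, 38, 38, 38, 38, 38, 45, 45, 45]  (not all equal)
t=32: [7, 7, 7, 7, 7, 7, 11, 11, 11]  (not all equal)
t=33: [23, 23, 23, 23, 23, 23, 28, 28, 28]  (not all equal)
t=34: [48, 48, 48, 48, 48, 48, 41, 41, 41]  (not all equal)
t=35: [20, 20, 20, 20, 20, 20, 10, 10, 10]  (not all equal)
t=36: [54, 54, 54, 54, 54, 54, 40, 40, 40]  (not all equal)
t=37: [34, 34, 34, 34, 34, 34, 14, 14, 14]  (not all equal)
t=38: [22, 22, 22, 22, 22, 22, 33, 33, 33]  (not all equal)
t=39: [48, 48, 48, 48, 48, 48, 32, 32, 32]  (not all equal)
t=40: [24, 24, 24, 24, 24, 24, 24, 24, 24]  (all equal)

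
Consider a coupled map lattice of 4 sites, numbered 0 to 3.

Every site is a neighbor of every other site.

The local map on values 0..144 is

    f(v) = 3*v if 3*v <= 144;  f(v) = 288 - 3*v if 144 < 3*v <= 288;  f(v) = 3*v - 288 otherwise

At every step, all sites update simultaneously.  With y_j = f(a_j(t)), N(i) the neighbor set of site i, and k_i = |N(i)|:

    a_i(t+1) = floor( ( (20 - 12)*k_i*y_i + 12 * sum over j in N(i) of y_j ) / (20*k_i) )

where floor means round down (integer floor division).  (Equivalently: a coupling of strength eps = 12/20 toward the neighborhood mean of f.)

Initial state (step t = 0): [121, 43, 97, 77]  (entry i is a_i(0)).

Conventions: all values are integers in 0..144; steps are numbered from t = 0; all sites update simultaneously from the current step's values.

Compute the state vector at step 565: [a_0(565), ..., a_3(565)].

Simulating step by step:
t=0: [121, 43, 97, 77]
t=1: [67, 78, 53, 64]
t=2: [90, 84, 99, 92]
t=3: [18, 22, 16, 17]
t=4: [54, 57, 53, 54]
t=5: [124, 123, 125, 124]
t=6: [84, 83, 84, 84]
t=7: [36, 37, 36, 36]
t=8: [108, 109, 108, 108]
t=9: [36, 37, 36, 36]

Answer: [36, 37, 36, 36]
Key observation: The state at step 7, [36, 37, 36, 36], reappears at step 9: the system is in a cycle of period 2 from step 7 on.  Therefore the state at step 565 equals the state at step 7 + ((565 - 7) mod 2) = 7, which is [36, 37, 36, 36].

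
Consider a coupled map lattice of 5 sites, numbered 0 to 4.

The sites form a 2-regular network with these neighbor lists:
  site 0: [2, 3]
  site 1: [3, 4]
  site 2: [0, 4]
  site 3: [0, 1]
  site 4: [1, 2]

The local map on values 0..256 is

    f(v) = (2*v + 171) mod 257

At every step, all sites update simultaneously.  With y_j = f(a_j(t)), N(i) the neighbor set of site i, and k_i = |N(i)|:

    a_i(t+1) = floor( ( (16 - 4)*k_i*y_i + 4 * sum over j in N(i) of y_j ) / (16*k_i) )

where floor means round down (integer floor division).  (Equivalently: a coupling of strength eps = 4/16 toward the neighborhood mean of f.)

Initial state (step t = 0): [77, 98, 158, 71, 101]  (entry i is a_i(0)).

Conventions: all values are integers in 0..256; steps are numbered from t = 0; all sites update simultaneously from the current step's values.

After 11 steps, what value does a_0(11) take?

Answer: a_0(11) = 81

Derivation:
t=0: [77, 98, 158, 71, 101]
t=1: [86, 104, 195, 64, 129]
t=2: [75, 118, 67, 57, 150]
t=3: [57, 142, 70, 47, 185]
t=4: [28, 152, 47, 34, 51]
t=5: [201, 195, 36, 234, 40]
t=6: [90, 82, 221, 107, 224]
t=7: [98, 87, 99, 117, 100]
t=8: [115, 98, 112, 135, 110]
t=9: [148, 122, 138, 169, 131]
t=10: [212, 172, 190, 235, 175]
t=11: [81, 17, 38, 105, 10]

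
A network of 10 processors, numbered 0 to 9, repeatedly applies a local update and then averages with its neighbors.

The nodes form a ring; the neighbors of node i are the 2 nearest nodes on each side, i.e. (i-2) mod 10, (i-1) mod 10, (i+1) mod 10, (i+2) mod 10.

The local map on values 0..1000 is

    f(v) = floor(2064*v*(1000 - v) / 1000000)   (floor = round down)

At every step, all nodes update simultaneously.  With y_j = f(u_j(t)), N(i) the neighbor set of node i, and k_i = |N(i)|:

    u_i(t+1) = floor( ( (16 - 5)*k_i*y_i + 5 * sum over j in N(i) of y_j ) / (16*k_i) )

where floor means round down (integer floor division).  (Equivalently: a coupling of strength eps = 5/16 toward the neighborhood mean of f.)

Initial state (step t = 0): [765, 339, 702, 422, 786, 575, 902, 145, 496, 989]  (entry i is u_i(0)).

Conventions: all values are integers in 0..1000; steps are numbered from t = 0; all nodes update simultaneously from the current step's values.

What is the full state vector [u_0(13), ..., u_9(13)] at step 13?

Answer: [515, 515, 515, 515, 515, 515, 515, 515, 515, 515]

Derivation:
t=0: [765, 339, 702, 422, 786, 575, 902, 145, 496, 989]
t=1: [366, 421, 427, 482, 365, 447, 251, 270, 418, 140]
t=2: [465, 482, 501, 510, 478, 490, 414, 407, 463, 318]
t=3: [508, 509, 514, 515, 513, 512, 503, 496, 505, 466]
t=4: [514, 514, 515, 515, 515, 515, 515, 514, 514, 513]
t=5: [515, 515, 515, 515, 515, 515, 515, 515, 515, 515]
t=6: [515, 515, 515, 515, 515, 515, 515, 515, 515, 515]
t=7: [515, 515, 515, 515, 515, 515, 515, 515, 515, 515]
t=8: [515, 515, 515, 515, 515, 515, 515, 515, 515, 515]
t=9: [515, 515, 515, 515, 515, 515, 515, 515, 515, 515]
t=10: [515, 515, 515, 515, 515, 515, 515, 515, 515, 515]
t=11: [515, 515, 515, 515, 515, 515, 515, 515, 515, 515]
t=12: [515, 515, 515, 515, 515, 515, 515, 515, 515, 515]
t=13: [515, 515, 515, 515, 515, 515, 515, 515, 515, 515]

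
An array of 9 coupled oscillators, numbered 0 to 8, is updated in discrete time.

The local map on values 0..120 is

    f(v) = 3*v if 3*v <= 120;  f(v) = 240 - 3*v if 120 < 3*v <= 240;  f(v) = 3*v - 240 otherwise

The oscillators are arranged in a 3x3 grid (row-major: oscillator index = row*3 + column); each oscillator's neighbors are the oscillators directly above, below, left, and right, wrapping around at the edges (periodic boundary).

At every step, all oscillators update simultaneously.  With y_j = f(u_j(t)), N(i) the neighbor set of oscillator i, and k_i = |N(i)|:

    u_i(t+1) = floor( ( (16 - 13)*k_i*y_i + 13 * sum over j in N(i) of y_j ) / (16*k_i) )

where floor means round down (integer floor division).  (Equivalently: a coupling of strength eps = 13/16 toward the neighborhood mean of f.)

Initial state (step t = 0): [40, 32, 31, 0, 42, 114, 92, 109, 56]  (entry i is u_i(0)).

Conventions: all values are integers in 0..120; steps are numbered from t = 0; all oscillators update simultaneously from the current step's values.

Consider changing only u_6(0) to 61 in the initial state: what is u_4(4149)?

Simulating step by step:
t=0: [40, 32, 31, 0, 42, 114, 61, 109, 56]
t=1: [72, 102, 96, 79, 79, 75, 67, 85, 82]
t=2: [36, 30, 31, 17, 20, 15, 17, 25, 24]
t=3: [78, 85, 81, 63, 64, 64, 71, 69, 67]
t=4: [20, 21, 22, 35, 38, 37, 31, 32, 29]
t=5: [77, 80, 77, 96, 97, 96, 88, 90, 90]
t=6: [18, 20, 19, 35, 35, 37, 28, 26, 28]
t=7: [72, 70, 73, 91, 91, 92, 80, 82, 82]
t=8: [21, 22, 23, 25, 27, 25, 14, 15, 13]
t=9: [63, 64, 62, 67, 68, 67, 52, 54, 54]
t=10: [55, 53, 54, 49, 48, 49, 65, 64, 66]
t=11: [74, 75, 73, 80, 81, 80, 60, 62, 61]
t=12: [22, 22, 22, 16, 14, 16, 37, 37, 38]
t=13: [71, 70, 72, 63, 63, 63, 89, 88, 89]
t=14: [31, 31, 31, 41, 41, 40, 31, 31, 30]
t=15: [97, 97, 97, 107, 107, 107, 97, 97, 97]
t=16: [57, 57, 57, 68, 68, 68, 57, 57, 57]
t=17: [62, 62, 62, 49, 49, 49, 62, 62, 62]
t=18: [61, 61, 61, 77, 77, 77, 61, 61, 61]
t=19: [47, 47, 47, 28, 28, 28, 47, 47, 47]
t=20: [95, 95, 95, 90, 90, 90, 95, 95, 95]
t=21: [41, 41, 41, 36, 36, 36, 41, 41, 41]
t=22: [115, 115, 115, 111, 111, 111, 115, 115, 115]
t=23: [102, 102, 102, 97, 97, 97, 102, 102, 102]
t=24: [62, 62, 62, 57, 57, 57, 62, 62, 62]
t=25: [57, 57, 57, 62, 62, 62, 57, 57, 57]
t=26: [65, 65, 65, 60, 60, 60, 65, 65, 65]
t=27: [48, 48, 48, 53, 53, 53, 48, 48, 48]
t=28: [92, 92, 92, 87, 87, 87, 92, 92, 92]
t=29: [32, 32, 32, 27, 27, 27, 32, 32, 32]
t=30: [92, 92, 92, 87, 87, 87, 92, 92, 92]

Answer: u_4(4149) = 27
Key observation: The state at step 28, [92, 92, 92, 87, 87, 87, 92, 92, 92], reappears at step 30: the system is in a cycle of period 2 from step 28 on.  Therefore the state at step 4149 equals the state at step 28 + ((4149 - 28) mod 2) = 29, which is [32, 32, 32, 27, 27, 27, 32, 32, 32].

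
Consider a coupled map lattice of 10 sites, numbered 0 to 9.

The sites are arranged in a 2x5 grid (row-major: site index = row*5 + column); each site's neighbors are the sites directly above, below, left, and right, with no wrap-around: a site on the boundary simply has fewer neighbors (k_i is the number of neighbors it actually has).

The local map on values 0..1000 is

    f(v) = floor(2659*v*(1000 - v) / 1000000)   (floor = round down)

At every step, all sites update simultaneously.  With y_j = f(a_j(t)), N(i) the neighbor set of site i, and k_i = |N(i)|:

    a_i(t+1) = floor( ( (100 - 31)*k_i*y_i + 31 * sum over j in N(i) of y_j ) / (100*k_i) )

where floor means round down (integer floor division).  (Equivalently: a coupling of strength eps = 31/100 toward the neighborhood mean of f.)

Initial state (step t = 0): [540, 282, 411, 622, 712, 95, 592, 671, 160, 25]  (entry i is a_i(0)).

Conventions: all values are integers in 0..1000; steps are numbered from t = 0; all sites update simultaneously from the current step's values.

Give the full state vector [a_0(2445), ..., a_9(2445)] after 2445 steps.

Simulating step by step:
t=0: [540, 282, 411, 622, 712, 95, 592, 671, 160, 25]
t=1: [574, 572, 624, 590, 482, 359, 582, 574, 378, 183]
t=2: [643, 646, 630, 641, 618, 622, 643, 644, 605, 473]
t=3: [612, 609, 616, 615, 629, 620, 611, 612, 632, 652]
t=4: [630, 632, 628, 626, 618, 627, 630, 629, 618, 607]
t=5: [619, 618, 620, 622, 627, 620, 619, 620, 626, 631]
t=6: [626, 626, 626, 624, 621, 626, 626, 625, 622, 619]
t=7: [622, 622, 622, 623, 625, 622, 622, 623, 624, 626]
t=8: [625, 625, 624, 623, 623, 625, 624, 624, 623, 622]
t=9: [623, 623, 623, 623, 624, 623, 623, 623, 624, 624]
t=10: [624, 624, 624, 623, 623, 624, 624, 623, 623, 623]
t=11: [623, 623, 623, 623, 624, 623, 623, 623, 624, 624]

Answer: [623, 623, 623, 623, 624, 623, 623, 623, 624, 624]
Key observation: The state at step 9, [623, 623, 623, 623, 624, 623, 623, 623, 624, 624], reappears at step 11: the system is in a cycle of period 2 from step 9 on.  Therefore the state at step 2445 equals the state at step 9 + ((2445 - 9) mod 2) = 9, which is [623, 623, 623, 623, 624, 623, 623, 623, 624, 624].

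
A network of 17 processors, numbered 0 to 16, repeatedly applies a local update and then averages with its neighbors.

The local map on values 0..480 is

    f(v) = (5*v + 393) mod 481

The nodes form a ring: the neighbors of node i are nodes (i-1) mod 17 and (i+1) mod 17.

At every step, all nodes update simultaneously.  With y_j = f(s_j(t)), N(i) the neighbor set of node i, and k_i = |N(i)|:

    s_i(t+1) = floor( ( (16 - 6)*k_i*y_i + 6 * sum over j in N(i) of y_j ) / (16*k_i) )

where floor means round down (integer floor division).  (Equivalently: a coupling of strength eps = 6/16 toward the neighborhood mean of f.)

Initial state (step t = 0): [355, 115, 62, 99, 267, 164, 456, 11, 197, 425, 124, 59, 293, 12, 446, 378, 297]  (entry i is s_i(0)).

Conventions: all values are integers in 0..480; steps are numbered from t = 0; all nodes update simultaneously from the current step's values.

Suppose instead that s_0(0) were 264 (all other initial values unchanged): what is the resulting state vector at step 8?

Simulating step by step:
t=0: [264, 115, 62, 99, 267, 164, 456, 11, 197, 425, 124, 59, 293, 12, 446, 378, 297]
t=1: [251, 96, 216, 349, 301, 260, 298, 408, 365, 158, 91, 216, 383, 401, 288, 346, 389]
t=2: [279, 289, 132, 224, 371, 324, 327, 155, 230, 262, 276, 159, 334, 441, 369, 275, 334]
t=3: [315, 328, 144, 121, 232, 135, 120, 167, 149, 243, 297, 229, 165, 205, 293, 288, 212]
t=4: [49, 104, 121, 71, 95, 92, 89, 205, 190, 217, 320, 188, 263, 410, 418, 323, 87]
t=5: [244, 306, 153, 246, 361, 372, 378, 423, 330, 106, 119, 294, 242, 88, 71, 132, 262]
t=6: [245, 368, 246, 200, 266, 324, 305, 154, 176, 303, 177, 297, 244, 300, 249, 155, 211]
t=7: [168, 259, 251, 355, 272, 197, 351, 273, 319, 408, 366, 363, 272, 349, 244, 166, 74]
t=8: [268, 242, 219, 249, 317, 360, 277, 250, 104, 85, 245, 291, 287, 223, 195, 247, 276]

Answer: [268, 242, 219, 249, 317, 360, 277, 250, 104, 85, 245, 291, 287, 223, 195, 247, 276]
Key observation: This trace re-runs the system from the modified initial state.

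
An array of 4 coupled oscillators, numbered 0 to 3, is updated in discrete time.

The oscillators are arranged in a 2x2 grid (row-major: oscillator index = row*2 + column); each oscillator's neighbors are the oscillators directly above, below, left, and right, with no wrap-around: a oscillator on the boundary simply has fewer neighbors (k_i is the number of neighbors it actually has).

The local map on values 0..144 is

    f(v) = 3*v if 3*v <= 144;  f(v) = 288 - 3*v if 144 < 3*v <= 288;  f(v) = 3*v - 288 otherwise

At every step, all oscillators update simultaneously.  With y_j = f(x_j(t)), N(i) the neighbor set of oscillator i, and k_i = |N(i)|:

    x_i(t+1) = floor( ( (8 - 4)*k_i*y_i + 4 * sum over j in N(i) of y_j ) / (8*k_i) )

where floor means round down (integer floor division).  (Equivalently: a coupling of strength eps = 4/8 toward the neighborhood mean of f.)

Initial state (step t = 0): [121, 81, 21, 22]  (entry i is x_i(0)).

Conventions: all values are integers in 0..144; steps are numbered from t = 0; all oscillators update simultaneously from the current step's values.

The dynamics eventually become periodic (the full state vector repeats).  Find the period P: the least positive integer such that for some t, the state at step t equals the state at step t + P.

Simulating step by step:
t=0: [121, 81, 21, 22]
t=1: [64, 57, 66, 60]
t=2: [99, 109, 96, 105]
t=3: [14, 28, 9, 23]
t=4: [48, 69, 41, 62]
t=5: [123, 102, 123, 102]
t=6: [65, 33, 65, 33]
t=7: [94, 97, 94, 97]
t=8: [5, 3, 5, 3]
t=9: [13, 10, 13, 10]
t=10: [36, 32, 36, 32]
t=11: [105, 99, 105, 99]
t=12: [22, 13, 22, 13]
t=13: [59, 45, 59, 45]
t=14: [117, 129, 117, 129]
t=15: [72, 90, 72, 90]
t=16: [58, 31, 58, 31]
t=17: [108, 98, 108, 98]
t=18: [28, 13, 28, 13]
t=19: [72, 50, 72, 50]
t=20: [88, 121, 88, 121]
t=21: [36, 62, 36, 62]
t=22: [106, 103, 106, 103]
t=23: [27, 23, 27, 23]
t=24: [78, 72, 78, 72]
t=25: [58, 67, 58, 67]
t=26: [107, 93, 107, 93]
t=27: [27, 15, 27, 15]
t=28: [72, 54, 72, 54]
t=29: [85, 112, 85, 112]
t=30: [36, 44, 36, 44]
t=31: [114, 126, 114, 126]
t=32: [63, 81, 63, 81]
t=33: [85, 58, 85, 58]
t=34: [53, 93, 53, 93]
t=35: [99, 39, 99, 39]
t=36: [36, 90, 36, 90]
t=37: [85, 40, 85, 40]
t=38: [54, 98, 54, 98]
t=39: [96, 36, 96, 36]
t=40: [27, 81, 27, 81]
t=41: [72, 54, 72, 54]

Answer: 13
Key observation: The state at step 28, [72, 54, 72, 54], reappears at step 41 — and no state repeats earlier — so the cycle the system enters has period 13.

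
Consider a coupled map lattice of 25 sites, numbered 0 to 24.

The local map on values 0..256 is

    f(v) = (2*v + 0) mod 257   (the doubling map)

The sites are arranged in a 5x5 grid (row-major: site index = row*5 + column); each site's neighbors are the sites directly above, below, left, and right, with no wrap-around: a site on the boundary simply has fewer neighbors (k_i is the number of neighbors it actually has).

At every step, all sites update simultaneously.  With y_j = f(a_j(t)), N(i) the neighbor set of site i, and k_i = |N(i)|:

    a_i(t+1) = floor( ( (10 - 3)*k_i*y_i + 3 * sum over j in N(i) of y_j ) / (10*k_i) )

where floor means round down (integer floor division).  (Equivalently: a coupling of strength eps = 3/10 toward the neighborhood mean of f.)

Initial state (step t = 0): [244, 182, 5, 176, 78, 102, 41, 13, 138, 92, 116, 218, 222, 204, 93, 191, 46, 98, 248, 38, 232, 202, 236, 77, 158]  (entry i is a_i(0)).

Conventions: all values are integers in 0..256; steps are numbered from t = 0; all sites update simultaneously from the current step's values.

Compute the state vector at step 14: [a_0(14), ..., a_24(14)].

Answer: [72, 88, 74, 73, 27, 71, 128, 203, 174, 54, 184, 118, 63, 150, 187, 81, 52, 80, 135, 204, 94, 55, 117, 177, 130]

Derivation:
t=0: [244, 182, 5, 176, 78, 102, 41, 13, 138, 92, 116, 218, 222, 204, 93, 191, 46, 98, 248, 38, 232, 202, 236, 77, 158]
t=1: [208, 107, 29, 85, 151, 197, 96, 40, 47, 164, 213, 169, 172, 153, 171, 140, 112, 192, 210, 101, 185, 154, 200, 159, 75]
t=2: [163, 190, 87, 138, 67, 147, 172, 88, 93, 72, 142, 107, 86, 66, 91, 66, 177, 135, 147, 181, 90, 83, 124, 88, 144]
t=3: [72, 119, 153, 62, 118, 44, 102, 169, 165, 151, 57, 178, 160, 135, 165, 122, 107, 50, 57, 98, 170, 168, 209, 154, 63]
t=4: [149, 206, 78, 122, 190, 107, 180, 85, 70, 69, 122, 113, 66, 33, 76, 211, 188, 111, 106, 168, 106, 101, 135, 75, 125]
t=5: [84, 138, 166, 212, 143, 188, 129, 158, 144, 138, 231, 203, 143, 93, 134, 173, 144, 191, 187, 116, 203, 175, 66, 152, 209]
t=6: [138, 37, 77, 130, 48, 120, 26, 51, 54, 20, 179, 124, 59, 144, 51, 100, 55, 110, 126, 191, 131, 96, 118, 73, 154]
t=7: [60, 74, 125, 37, 73, 185, 86, 103, 88, 58, 139, 202, 127, 65, 91, 161, 141, 207, 215, 128, 62, 169, 221, 156, 76]
t=8: [123, 157, 217, 109, 130, 110, 166, 208, 162, 131, 47, 138, 225, 149, 177, 62, 51, 157, 165, 229, 108, 90, 158, 89, 153]
t=9: [213, 89, 167, 177, 35, 195, 86, 149, 78, 20, 102, 48, 155, 60, 92, 128, 99, 71, 86, 162, 196, 163, 82, 142, 91]
t=10: [164, 166, 85, 98, 69, 147, 154, 63, 131, 69, 191, 114, 67, 126, 151, 232, 180, 143, 147, 100, 143, 98, 138, 70, 141]
t=11: [66, 81, 158, 168, 146, 50, 70, 115, 56, 115, 134, 190, 141, 192, 90, 170, 121, 42, 72, 150, 80, 152, 49, 106, 68]
t=12: [131, 146, 88, 75, 70, 98, 144, 186, 128, 193, 38, 117, 59, 123, 166, 99, 194, 96, 135, 76, 131, 82, 102, 186, 133]
t=13: [38, 45, 153, 162, 139, 148, 65, 124, 227, 137, 116, 190, 141, 206, 105, 159, 150, 169, 61, 116, 57, 148, 189, 103, 46]
t=14: [72, 88, 74, 73, 27, 71, 128, 203, 174, 54, 184, 118, 63, 150, 187, 81, 52, 80, 135, 204, 94, 55, 117, 177, 130]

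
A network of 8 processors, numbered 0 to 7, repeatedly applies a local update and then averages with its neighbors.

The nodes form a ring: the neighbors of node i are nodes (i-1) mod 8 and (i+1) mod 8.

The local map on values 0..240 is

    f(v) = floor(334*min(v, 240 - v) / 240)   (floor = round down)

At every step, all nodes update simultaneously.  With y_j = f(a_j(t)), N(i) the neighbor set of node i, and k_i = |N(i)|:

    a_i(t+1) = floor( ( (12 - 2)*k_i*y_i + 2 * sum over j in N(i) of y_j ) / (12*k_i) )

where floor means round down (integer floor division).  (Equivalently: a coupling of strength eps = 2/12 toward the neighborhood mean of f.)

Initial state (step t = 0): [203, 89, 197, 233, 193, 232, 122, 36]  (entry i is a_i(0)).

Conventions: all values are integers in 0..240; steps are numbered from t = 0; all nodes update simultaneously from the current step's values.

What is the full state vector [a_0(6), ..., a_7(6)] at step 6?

Simulating step by step:
t=0: [203, 89, 197, 233, 193, 232, 122, 36]
t=1: [56, 111, 60, 17, 55, 28, 141, 59]
t=2: [83, 141, 83, 32, 68, 49, 124, 86]
t=3: [117, 133, 110, 54, 87, 77, 149, 122]
t=4: [161, 149, 146, 85, 116, 109, 127, 160]
t=5: [110, 124, 128, 122, 156, 152, 152, 114]
t=6: [154, 159, 156, 159, 120, 121, 125, 154]

Answer: [154, 159, 156, 159, 120, 121, 125, 154]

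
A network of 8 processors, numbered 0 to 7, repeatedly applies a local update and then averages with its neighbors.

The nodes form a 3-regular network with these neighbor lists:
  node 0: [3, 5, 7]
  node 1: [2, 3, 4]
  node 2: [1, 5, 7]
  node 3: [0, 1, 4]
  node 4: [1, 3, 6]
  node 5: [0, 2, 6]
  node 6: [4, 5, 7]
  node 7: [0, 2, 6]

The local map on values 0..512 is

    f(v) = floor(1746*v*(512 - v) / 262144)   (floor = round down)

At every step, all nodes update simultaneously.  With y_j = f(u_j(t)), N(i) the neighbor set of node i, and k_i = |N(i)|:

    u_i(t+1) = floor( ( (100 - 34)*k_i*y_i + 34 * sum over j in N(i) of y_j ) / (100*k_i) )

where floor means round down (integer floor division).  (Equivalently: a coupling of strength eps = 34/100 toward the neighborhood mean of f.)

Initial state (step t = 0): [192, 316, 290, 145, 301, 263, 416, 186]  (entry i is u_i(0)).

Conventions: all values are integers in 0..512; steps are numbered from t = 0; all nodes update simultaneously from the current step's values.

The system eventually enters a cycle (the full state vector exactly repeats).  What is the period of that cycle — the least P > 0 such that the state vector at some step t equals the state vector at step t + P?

Answer: 4
Key observation: The state at step 11, [432, 432, 432, 432, 432, 432, 432, 432], reappears at step 15 — and no state repeats earlier — so the cycle the system enters has period 4.

Derivation:
t=0: [192, 316, 290, 145, 301, 263, 416, 186]
t=1: [405, 408, 424, 374, 396, 412, 317, 390]
t=2: [295, 287, 262, 325, 318, 288, 372, 315]
t=3: [422, 425, 431, 410, 404, 420, 370, 409]
t=4: [258, 253, 241, 272, 290, 264, 324, 279]
t=5: [435, 434, 434, 433, 426, 432, 414, 429]
t=6: [225, 227, 226, 228, 242, 233, 258, 237]
t=7: [430, 430, 430, 431, 434, 432, 435, 433]
t=8: [232, 232, 232, 231, 226, 230, 224, 228]
t=9: [431, 431, 431, 431, 430, 431, 429, 431]
t=10: [232, 232, 232, 232, 233, 232, 235, 232]
t=11: [432, 432, 432, 432, 432, 432, 432, 432]
t=12: [230, 230, 230, 230, 230, 230, 230, 230]
t=13: [431, 431, 431, 431, 431, 431, 431, 431]
t=14: [232, 232, 232, 232, 232, 232, 232, 232]
t=15: [432, 432, 432, 432, 432, 432, 432, 432]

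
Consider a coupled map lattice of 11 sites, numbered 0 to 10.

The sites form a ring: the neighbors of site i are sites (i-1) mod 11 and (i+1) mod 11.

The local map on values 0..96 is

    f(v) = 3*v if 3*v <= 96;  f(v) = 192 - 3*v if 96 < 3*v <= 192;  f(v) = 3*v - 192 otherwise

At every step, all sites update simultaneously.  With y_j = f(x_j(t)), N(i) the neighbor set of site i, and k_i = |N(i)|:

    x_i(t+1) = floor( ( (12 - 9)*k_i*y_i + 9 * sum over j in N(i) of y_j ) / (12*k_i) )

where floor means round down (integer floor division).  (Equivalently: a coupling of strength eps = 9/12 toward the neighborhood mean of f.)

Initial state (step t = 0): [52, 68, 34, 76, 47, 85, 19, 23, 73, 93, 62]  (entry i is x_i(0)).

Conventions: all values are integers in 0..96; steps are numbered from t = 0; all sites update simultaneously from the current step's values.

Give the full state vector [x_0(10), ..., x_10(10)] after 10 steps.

Simulating step by step:
t=0: [52, 68, 34, 76, 47, 85, 19, 23, 73, 93, 62]
t=1: [15, 50, 40, 61, 49, 56, 63, 48, 65, 34, 47]
t=2: [46, 54, 37, 46, 23, 24, 27, 14, 52, 42, 63]
t=3: [25, 58, 51, 69, 64, 74, 63, 54, 49, 31, 45]
t=4: [46, 47, 22, 18, 16, 8, 23, 25, 57, 61, 77]
t=5: [47, 57, 55, 56, 41, 49, 54, 52, 36, 24, 33]
t=6: [55, 34, 23, 42, 43, 48, 37, 51, 61, 84, 69]
t=7: [46, 58, 75, 66, 58, 66, 52, 43, 39, 24, 36]
t=8: [51, 37, 17, 20, 9, 21, 34, 57, 69, 77, 68]
t=9: [44, 54, 65, 44, 52, 59, 54, 44, 26, 19, 32]
t=10: [62, 31, 34, 29, 37, 28, 35, 55, 63, 79, 67]

Answer: [62, 31, 34, 29, 37, 28, 35, 55, 63, 79, 67]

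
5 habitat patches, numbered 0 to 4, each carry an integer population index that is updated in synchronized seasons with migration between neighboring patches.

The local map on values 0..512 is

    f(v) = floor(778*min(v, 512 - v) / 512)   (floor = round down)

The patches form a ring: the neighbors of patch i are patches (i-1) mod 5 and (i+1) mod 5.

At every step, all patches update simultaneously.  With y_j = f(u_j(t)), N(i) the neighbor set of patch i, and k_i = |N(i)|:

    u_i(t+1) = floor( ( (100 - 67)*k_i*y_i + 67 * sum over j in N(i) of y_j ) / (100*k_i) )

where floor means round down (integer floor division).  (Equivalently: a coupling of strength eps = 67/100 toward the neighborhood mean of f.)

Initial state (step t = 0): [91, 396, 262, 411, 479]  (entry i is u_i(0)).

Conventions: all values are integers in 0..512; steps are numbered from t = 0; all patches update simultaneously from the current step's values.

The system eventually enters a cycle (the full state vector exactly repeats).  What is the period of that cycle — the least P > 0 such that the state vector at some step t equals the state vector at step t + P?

Simulating step by step:
t=0: [91, 396, 262, 411, 479]
t=1: [121, 231, 235, 194, 113]
t=2: [235, 296, 333, 273, 216]
t=3: [337, 318, 320, 320, 349]
t=4: [268, 283, 292, 276, 267]
t=5: [362, 350, 346, 354, 366]
t=6: [231, 241, 245, 237, 229]
t=7: [354, 362, 365, 359, 352]
t=8: [236, 230, 227, 232, 238]
t=9: [355, 350, 348, 352, 356]
t=10: [240, 244, 245, 243, 239]
t=11: [365, 368, 370, 367, 365]
t=12: [221, 218, 217, 219, 221]
t=13: [333, 331, 330, 332, 333]
t=14: [272, 273, 274, 273, 271]
t=15: [364, 362, 362, 363, 364]
t=16: [225, 225, 226, 225, 224]
t=17: [340, 341, 341, 341, 340]
t=18: [260, 259, 259, 259, 260]
t=19: [382, 383, 384, 383, 382]
t=20: [196, 195, 195, 195, 196]
t=21: [296, 296, 296, 296, 296]
t=22: [328, 328, 328, 328, 328]
t=23: [279, 279, 279, 279, 279]
t=24: [354, 354, 354, 354, 354]
t=25: [240, 240, 240, 240, 240]
t=26: [364, 364, 364, 364, 364]
t=27: [224, 224, 224, 224, 224]
t=28: [340, 340, 340, 340, 340]
t=29: [261, 261, 261, 261, 261]
t=30: [381, 381, 381, 381, 381]
t=31: [199, 199, 199, 199, 199]
t=32: [302, 302, 302, 302, 302]
t=33: [319, 319, 319, 319, 319]
t=34: [293, 293, 293, 293, 293]
t=35: [332, 332, 332, 332, 332]
t=36: [273, 273, 273, 273, 273]
t=37: [363, 363, 363, 363, 363]
t=38: [226, 226, 226, 226, 226]
t=39: [343, 343, 343, 343, 343]
t=40: [256, 256, 256, 256, 256]
t=41: [389, 389, 389, 389, 389]
t=42: [186, 186, 186, 186, 186]
t=43: [282, 282, 282, 282, 282]
t=44: [349, 349, 349, 349, 349]
t=45: [247, 247, 247, 247, 247]
t=46: [375, 375, 375, 375, 375]
t=47: [208, 208, 208, 208, 208]
t=48: [316, 316, 316, 316, 316]
t=49: [297, 297, 297, 297, 297]
t=50: [326, 326, 326, 326, 326]
t=51: [282, 282, 282, 282, 282]

Answer: 8
Key observation: The state at step 43, [282, 282, 282, 282, 282], reappears at step 51 — and no state repeats earlier — so the cycle the system enters has period 8.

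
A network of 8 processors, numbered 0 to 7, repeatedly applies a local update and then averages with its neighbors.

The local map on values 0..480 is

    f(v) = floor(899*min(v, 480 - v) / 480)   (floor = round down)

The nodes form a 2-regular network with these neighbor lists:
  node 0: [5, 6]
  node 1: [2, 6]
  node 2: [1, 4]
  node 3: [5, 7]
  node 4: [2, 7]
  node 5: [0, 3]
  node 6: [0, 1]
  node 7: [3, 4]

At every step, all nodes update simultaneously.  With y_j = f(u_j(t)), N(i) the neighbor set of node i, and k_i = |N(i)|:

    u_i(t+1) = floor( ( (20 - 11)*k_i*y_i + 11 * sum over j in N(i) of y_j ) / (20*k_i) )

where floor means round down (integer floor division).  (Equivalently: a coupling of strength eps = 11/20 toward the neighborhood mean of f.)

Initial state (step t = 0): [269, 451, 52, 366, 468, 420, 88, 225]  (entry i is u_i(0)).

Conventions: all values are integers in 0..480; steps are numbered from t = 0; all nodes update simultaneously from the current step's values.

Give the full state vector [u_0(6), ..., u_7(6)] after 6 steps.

Answer: [238, 222, 205, 203, 239, 191, 259, 246]

Derivation:
t=0: [269, 451, 52, 366, 468, 420, 88, 225]
t=1: [253, 96, 64, 242, 152, 217, 197, 254]
t=2: [404, 214, 180, 428, 276, 421, 331, 390]
t=3: [170, 349, 366, 120, 310, 115, 274, 207]
t=4: [308, 274, 250, 266, 308, 245, 328, 323]
t=5: [344, 369, 387, 381, 344, 396, 322, 330]
t=6: [238, 222, 205, 203, 239, 191, 259, 246]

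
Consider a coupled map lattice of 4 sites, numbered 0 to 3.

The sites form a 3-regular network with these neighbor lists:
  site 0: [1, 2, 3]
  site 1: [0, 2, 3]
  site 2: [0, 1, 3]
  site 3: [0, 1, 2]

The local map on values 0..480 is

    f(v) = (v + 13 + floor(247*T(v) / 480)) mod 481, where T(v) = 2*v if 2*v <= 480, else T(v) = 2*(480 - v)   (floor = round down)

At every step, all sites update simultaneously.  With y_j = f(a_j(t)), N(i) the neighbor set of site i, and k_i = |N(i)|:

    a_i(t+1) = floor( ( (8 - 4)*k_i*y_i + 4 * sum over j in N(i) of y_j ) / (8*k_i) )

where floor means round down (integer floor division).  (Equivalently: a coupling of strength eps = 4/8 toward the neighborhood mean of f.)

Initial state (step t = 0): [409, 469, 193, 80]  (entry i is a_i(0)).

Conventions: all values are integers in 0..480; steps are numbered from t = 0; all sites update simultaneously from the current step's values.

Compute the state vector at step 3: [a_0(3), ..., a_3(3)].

Simulating step by step:
t=0: [409, 469, 193, 80]
t=1: [105, 104, 235, 159]
t=2: [207, 206, 134, 243]
t=3: [338, 338, 289, 200]

Answer: [338, 338, 289, 200]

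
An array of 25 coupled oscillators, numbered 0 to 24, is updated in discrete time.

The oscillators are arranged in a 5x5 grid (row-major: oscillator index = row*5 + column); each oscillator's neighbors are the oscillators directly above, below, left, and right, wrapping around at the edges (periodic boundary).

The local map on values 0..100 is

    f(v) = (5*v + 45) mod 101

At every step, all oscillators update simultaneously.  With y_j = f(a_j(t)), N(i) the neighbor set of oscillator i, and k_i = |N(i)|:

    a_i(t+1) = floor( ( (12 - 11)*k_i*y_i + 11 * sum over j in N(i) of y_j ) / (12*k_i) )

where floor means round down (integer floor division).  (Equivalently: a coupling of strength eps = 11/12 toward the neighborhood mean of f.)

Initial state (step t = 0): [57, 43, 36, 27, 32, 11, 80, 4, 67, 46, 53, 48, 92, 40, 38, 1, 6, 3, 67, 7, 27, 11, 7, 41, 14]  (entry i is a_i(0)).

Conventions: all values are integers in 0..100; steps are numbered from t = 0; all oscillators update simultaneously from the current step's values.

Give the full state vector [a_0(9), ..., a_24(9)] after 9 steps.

Answer: [28, 39, 37, 25, 42, 44, 26, 36, 41, 43, 45, 48, 41, 64, 43, 39, 42, 73, 39, 64, 60, 43, 34, 53, 31]

Derivation:
t=0: [57, 43, 36, 27, 32, 11, 80, 4, 67, 46, 53, 48, 92, 40, 38, 1, 6, 3, 67, 7, 27, 11, 7, 41, 14]
t=1: [57, 48, 66, 41, 44, 42, 73, 37, 66, 54, 61, 35, 57, 46, 49, 59, 73, 58, 59, 46, 50, 75, 59, 61, 49]
t=2: [69, 34, 50, 62, 45, 25, 42, 42, 42, 64, 48, 21, 36, 57, 54, 53, 24, 27, 54, 63, 46, 51, 41, 52, 70]
t=3: [58, 76, 45, 53, 72, 71, 46, 55, 48, 51, 38, 55, 49, 25, 53, 64, 58, 40, 38, 32, 71, 53, 66, 46, 53]
t=4: [52, 43, 32, 52, 33, 62, 40, 72, 50, 51, 44, 53, 40, 54, 47, 42, 32, 55, 45, 25, 32, 51, 49, 33, 40]
t=5: [27, 38, 34, 25, 33, 51, 30, 41, 33, 61, 48, 35, 12, 65, 61, 36, 40, 47, 29, 61, 45, 43, 36, 46, 23]
t=6: [54, 58, 40, 29, 58, 77, 52, 31, 53, 40, 49, 52, 48, 39, 59, 57, 44, 42, 68, 53, 55, 43, 52, 61, 49]
t=7: [25, 29, 54, 36, 55, 35, 36, 39, 62, 26, 28, 54, 50, 51, 43, 42, 37, 57, 40, 54, 43, 30, 46, 63, 30]
t=8: [47, 52, 52, 33, 61, 58, 37, 44, 57, 39, 39, 53, 47, 64, 66, 46, 44, 56, 48, 57, 75, 64, 49, 58, 40]
t=9: [28, 39, 37, 25, 42, 44, 26, 36, 41, 43, 45, 48, 41, 64, 43, 39, 42, 73, 39, 64, 60, 43, 34, 53, 31]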